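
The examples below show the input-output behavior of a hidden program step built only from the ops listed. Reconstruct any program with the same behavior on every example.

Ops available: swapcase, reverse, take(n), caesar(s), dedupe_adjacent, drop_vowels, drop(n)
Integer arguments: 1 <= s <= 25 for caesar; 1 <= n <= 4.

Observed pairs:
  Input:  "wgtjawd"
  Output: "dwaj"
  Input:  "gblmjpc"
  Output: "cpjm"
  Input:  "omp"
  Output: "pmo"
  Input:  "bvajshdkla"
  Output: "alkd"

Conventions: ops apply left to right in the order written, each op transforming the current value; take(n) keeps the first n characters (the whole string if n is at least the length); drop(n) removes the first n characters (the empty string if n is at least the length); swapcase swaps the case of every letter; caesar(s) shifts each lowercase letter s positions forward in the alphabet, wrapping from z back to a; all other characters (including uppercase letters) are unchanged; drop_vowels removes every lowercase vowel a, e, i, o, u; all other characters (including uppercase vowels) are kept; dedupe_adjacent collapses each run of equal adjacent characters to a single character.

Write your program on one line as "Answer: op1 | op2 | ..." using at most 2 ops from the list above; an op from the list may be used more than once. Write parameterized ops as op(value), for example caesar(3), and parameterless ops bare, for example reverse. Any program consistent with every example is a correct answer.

reverse | take(4)

Check, running the answer program on each example:
  "wgtjawd" -> "dwajtgw" -> "dwaj"
  "gblmjpc" -> "cpjmlbg" -> "cpjm"
  "omp" -> "pmo" -> "pmo"
  "bvajshdkla" -> "alkdhsjavb" -> "alkd"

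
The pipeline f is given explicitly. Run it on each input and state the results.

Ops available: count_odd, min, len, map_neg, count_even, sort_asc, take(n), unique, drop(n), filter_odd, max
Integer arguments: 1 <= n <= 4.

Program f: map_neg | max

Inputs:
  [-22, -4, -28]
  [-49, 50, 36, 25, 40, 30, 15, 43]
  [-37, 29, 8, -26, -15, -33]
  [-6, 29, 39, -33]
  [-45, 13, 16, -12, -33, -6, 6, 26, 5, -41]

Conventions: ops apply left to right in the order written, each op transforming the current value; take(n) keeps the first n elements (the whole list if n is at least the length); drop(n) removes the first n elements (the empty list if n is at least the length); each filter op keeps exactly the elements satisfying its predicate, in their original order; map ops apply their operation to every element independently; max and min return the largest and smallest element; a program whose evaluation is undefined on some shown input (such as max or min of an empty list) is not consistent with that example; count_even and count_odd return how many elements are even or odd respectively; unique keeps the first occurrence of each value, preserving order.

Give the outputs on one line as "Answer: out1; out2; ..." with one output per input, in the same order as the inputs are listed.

Execution, op by op:
  [-22, -4, -28] -> [22, 4, 28] -> 28
  [-49, 50, 36, 25, 40, 30, 15, 43] -> [49, -50, -36, -25, -40, -30, -15, -43] -> 49
  [-37, 29, 8, -26, -15, -33] -> [37, -29, -8, 26, 15, 33] -> 37
  [-6, 29, 39, -33] -> [6, -29, -39, 33] -> 33
  [-45, 13, 16, -12, -33, -6, 6, 26, 5, -41] -> [45, -13, -16, 12, 33, 6, -6, -26, -5, 41] -> 45

28; 49; 37; 33; 45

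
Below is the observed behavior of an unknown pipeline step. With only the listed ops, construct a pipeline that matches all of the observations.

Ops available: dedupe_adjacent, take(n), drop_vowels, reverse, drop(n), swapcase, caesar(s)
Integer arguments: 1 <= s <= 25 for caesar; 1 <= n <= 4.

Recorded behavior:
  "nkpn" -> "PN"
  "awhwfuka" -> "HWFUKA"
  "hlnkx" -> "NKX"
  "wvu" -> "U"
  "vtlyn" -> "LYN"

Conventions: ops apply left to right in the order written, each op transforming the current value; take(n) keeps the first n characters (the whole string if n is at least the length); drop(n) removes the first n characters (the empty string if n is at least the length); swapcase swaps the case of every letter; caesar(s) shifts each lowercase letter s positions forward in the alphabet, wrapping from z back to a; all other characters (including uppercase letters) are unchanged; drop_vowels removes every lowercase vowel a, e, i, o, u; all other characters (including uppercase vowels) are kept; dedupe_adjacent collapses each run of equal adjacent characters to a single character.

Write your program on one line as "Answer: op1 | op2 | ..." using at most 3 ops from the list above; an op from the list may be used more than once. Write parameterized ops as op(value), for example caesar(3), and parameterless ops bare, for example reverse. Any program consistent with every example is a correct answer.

swapcase | drop(2)

Check, running the answer program on each example:
  "nkpn" -> "NKPN" -> "PN"
  "awhwfuka" -> "AWHWFUKA" -> "HWFUKA"
  "hlnkx" -> "HLNKX" -> "NKX"
  "wvu" -> "WVU" -> "U"
  "vtlyn" -> "VTLYN" -> "LYN"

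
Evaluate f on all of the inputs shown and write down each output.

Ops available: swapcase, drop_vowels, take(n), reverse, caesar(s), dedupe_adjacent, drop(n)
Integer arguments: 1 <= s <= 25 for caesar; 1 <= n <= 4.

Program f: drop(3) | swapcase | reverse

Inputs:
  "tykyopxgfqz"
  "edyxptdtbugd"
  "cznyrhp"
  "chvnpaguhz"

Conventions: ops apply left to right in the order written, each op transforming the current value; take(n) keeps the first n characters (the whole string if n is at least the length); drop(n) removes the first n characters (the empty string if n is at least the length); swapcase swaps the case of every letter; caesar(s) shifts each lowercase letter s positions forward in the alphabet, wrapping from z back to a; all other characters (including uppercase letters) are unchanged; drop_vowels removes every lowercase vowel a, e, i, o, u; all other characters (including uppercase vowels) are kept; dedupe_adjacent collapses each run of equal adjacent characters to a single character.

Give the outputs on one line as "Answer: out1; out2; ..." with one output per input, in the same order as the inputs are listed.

"ZQFGXPOY"; "DGUBTDTPX"; "PHRY"; "ZHUGAPN"

Execution, op by op:
  "tykyopxgfqz" -> "yopxgfqz" -> "YOPXGFQZ" -> "ZQFGXPOY"
  "edyxptdtbugd" -> "xptdtbugd" -> "XPTDTBUGD" -> "DGUBTDTPX"
  "cznyrhp" -> "yrhp" -> "YRHP" -> "PHRY"
  "chvnpaguhz" -> "npaguhz" -> "NPAGUHZ" -> "ZHUGAPN"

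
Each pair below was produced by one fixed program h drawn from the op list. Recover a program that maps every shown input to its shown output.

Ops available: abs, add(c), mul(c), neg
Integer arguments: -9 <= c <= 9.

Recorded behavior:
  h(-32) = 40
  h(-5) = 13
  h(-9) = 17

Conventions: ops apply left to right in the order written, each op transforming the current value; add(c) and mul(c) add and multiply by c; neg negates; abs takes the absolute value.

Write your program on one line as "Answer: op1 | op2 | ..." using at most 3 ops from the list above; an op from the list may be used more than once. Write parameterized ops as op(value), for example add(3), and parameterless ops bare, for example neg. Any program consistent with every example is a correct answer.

neg | add(8)

Check, running the answer program on each example:
  -32 -> 32 -> 40
  -5 -> 5 -> 13
  -9 -> 9 -> 17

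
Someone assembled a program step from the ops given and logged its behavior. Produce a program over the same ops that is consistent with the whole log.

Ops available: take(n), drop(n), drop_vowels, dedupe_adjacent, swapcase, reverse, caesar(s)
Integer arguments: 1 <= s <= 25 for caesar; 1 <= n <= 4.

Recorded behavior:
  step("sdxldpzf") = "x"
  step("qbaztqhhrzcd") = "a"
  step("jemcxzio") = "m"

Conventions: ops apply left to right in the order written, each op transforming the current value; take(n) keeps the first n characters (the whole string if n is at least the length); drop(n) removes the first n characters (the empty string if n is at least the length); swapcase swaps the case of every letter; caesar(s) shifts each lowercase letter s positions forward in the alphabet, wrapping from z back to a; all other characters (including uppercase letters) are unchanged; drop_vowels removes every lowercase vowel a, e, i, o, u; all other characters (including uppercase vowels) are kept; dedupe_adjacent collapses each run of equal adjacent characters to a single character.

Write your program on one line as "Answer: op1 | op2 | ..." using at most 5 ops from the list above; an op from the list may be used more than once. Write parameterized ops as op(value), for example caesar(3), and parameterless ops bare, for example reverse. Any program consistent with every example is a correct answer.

drop(1) | take(2) | reverse | take(1)

Check, running the answer program on each example:
  "sdxldpzf" -> "dxldpzf" -> "dx" -> "xd" -> "x"
  "qbaztqhhrzcd" -> "baztqhhrzcd" -> "ba" -> "ab" -> "a"
  "jemcxzio" -> "emcxzio" -> "em" -> "me" -> "m"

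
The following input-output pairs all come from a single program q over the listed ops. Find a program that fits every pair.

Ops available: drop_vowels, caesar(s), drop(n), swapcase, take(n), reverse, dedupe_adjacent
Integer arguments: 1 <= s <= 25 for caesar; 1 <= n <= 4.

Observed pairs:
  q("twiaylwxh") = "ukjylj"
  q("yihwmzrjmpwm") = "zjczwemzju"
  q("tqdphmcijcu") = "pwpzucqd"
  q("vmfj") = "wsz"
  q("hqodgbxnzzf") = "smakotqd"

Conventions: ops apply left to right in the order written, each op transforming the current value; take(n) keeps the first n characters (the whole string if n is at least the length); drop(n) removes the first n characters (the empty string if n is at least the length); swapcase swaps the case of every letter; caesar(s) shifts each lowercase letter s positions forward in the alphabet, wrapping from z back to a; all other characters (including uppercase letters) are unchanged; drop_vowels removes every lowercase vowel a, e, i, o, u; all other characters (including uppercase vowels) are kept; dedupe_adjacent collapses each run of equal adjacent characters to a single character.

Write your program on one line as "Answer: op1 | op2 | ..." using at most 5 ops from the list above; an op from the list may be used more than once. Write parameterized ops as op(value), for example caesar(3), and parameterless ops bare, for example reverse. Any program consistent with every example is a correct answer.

drop(1) | drop_vowels | reverse | dedupe_adjacent | caesar(13)

Check, running the answer program on each example:
  "twiaylwxh" -> "wiaylwxh" -> "wylwxh" -> "hxwlyw" -> "hxwlyw" -> "ukjylj"
  "yihwmzrjmpwm" -> "ihwmzrjmpwm" -> "hwmzrjmpwm" -> "mwpmjrzmwh" -> "mwpmjrzmwh" -> "zjczwemzju"
  "tqdphmcijcu" -> "qdphmcijcu" -> "qdphmcjc" -> "cjcmhpdq" -> "cjcmhpdq" -> "pwpzucqd"
  "vmfj" -> "mfj" -> "mfj" -> "jfm" -> "jfm" -> "wsz"
  "hqodgbxnzzf" -> "qodgbxnzzf" -> "qdgbxnzzf" -> "fzznxbgdq" -> "fznxbgdq" -> "smakotqd"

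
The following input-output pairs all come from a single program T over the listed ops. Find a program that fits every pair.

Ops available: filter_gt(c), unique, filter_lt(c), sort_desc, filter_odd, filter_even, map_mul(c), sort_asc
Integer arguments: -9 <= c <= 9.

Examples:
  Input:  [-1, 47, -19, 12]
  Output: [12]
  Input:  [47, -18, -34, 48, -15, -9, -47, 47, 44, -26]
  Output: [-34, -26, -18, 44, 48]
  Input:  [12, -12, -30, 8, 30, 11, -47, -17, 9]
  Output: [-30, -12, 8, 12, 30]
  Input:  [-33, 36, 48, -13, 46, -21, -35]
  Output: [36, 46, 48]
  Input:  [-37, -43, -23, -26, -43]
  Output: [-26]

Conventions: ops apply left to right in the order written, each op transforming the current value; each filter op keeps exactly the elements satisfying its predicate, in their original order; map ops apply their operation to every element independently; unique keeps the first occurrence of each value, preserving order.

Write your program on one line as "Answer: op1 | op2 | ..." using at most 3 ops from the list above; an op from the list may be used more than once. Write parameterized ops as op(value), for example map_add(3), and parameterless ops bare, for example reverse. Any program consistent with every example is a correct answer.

sort_asc | filter_even

Check, running the answer program on each example:
  [-1, 47, -19, 12] -> [-19, -1, 12, 47] -> [12]
  [47, -18, -34, 48, -15, -9, -47, 47, 44, -26] -> [-47, -34, -26, -18, -15, -9, 44, 47, 47, 48] -> [-34, -26, -18, 44, 48]
  [12, -12, -30, 8, 30, 11, -47, -17, 9] -> [-47, -30, -17, -12, 8, 9, 11, 12, 30] -> [-30, -12, 8, 12, 30]
  [-33, 36, 48, -13, 46, -21, -35] -> [-35, -33, -21, -13, 36, 46, 48] -> [36, 46, 48]
  [-37, -43, -23, -26, -43] -> [-43, -43, -37, -26, -23] -> [-26]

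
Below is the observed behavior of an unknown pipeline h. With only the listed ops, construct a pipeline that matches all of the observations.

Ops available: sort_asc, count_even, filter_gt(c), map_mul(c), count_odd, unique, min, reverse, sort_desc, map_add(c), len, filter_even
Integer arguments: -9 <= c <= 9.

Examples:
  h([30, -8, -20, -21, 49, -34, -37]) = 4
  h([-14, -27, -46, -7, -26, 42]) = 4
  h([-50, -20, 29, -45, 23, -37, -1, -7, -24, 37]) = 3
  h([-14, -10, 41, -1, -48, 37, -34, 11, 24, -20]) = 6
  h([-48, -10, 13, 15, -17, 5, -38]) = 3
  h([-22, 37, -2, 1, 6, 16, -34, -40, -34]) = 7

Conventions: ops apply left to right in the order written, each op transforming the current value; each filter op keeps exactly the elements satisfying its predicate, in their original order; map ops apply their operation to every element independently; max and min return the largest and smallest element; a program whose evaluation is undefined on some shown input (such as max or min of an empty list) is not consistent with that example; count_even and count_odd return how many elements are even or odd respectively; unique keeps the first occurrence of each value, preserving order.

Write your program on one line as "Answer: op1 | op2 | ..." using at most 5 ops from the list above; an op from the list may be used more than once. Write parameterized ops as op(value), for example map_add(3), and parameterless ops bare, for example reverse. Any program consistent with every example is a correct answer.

filter_even | map_add(8) | sort_desc | map_add(3) | count_odd

Check, running the answer program on each example:
  [30, -8, -20, -21, 49, -34, -37] -> [30, -8, -20, -34] -> [38, 0, -12, -26] -> [38, 0, -12, -26] -> [41, 3, -9, -23] -> 4
  [-14, -27, -46, -7, -26, 42] -> [-14, -46, -26, 42] -> [-6, -38, -18, 50] -> [50, -6, -18, -38] -> [53, -3, -15, -35] -> 4
  [-50, -20, 29, -45, 23, -37, -1, -7, -24, 37] -> [-50, -20, -24] -> [-42, -12, -16] -> [-12, -16, -42] -> [-9, -13, -39] -> 3
  [-14, -10, 41, -1, -48, 37, -34, 11, 24, -20] -> [-14, -10, -48, -34, 24, -20] -> [-6, -2, -40, -26, 32, -12] -> [32, -2, -6, -12, -26, -40] -> [35, 1, -3, -9, -23, -37] -> 6
  [-48, -10, 13, 15, -17, 5, -38] -> [-48, -10, -38] -> [-40, -2, -30] -> [-2, -30, -40] -> [1, -27, -37] -> 3
  [-22, 37, -2, 1, 6, 16, -34, -40, -34] -> [-22, -2, 6, 16, -34, -40, -34] -> [-14, 6, 14, 24, -26, -32, -26] -> [24, 14, 6, -14, -26, -26, -32] -> [27, 17, 9, -11, -23, -23, -29] -> 7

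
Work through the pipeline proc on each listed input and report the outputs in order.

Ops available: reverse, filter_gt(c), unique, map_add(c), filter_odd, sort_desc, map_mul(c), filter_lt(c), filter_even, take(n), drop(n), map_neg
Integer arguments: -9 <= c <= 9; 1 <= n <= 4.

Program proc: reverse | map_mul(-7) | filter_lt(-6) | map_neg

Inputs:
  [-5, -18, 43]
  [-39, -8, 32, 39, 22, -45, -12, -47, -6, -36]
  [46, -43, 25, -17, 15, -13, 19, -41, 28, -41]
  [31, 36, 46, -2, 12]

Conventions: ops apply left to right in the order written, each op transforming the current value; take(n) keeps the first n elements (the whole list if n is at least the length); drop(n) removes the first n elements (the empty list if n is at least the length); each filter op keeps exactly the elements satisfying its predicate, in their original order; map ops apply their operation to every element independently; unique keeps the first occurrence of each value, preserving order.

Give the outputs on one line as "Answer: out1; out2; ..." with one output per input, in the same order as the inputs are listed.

[301]; [154, 273, 224]; [196, 133, 105, 175, 322]; [84, 322, 252, 217]

Execution, op by op:
  [-5, -18, 43] -> [43, -18, -5] -> [-301, 126, 35] -> [-301] -> [301]
  [-39, -8, 32, 39, 22, -45, -12, -47, -6, -36] -> [-36, -6, -47, -12, -45, 22, 39, 32, -8, -39] -> [252, 42, 329, 84, 315, -154, -273, -224, 56, 273] -> [-154, -273, -224] -> [154, 273, 224]
  [46, -43, 25, -17, 15, -13, 19, -41, 28, -41] -> [-41, 28, -41, 19, -13, 15, -17, 25, -43, 46] -> [287, -196, 287, -133, 91, -105, 119, -175, 301, -322] -> [-196, -133, -105, -175, -322] -> [196, 133, 105, 175, 322]
  [31, 36, 46, -2, 12] -> [12, -2, 46, 36, 31] -> [-84, 14, -322, -252, -217] -> [-84, -322, -252, -217] -> [84, 322, 252, 217]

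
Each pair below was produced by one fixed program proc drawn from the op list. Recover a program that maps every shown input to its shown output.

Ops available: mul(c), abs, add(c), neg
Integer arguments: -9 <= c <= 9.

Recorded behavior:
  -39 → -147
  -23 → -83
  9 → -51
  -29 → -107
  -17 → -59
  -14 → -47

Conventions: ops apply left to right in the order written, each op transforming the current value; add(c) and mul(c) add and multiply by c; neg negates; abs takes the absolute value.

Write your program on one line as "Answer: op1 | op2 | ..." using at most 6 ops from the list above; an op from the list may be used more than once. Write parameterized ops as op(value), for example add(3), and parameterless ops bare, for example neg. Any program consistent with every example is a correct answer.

add(3) | neg | abs | add(2) | mul(-4) | add(5)

Check, running the answer program on each example:
  -39 -> -36 -> 36 -> 36 -> 38 -> -152 -> -147
  -23 -> -20 -> 20 -> 20 -> 22 -> -88 -> -83
  9 -> 12 -> -12 -> 12 -> 14 -> -56 -> -51
  -29 -> -26 -> 26 -> 26 -> 28 -> -112 -> -107
  -17 -> -14 -> 14 -> 14 -> 16 -> -64 -> -59
  -14 -> -11 -> 11 -> 11 -> 13 -> -52 -> -47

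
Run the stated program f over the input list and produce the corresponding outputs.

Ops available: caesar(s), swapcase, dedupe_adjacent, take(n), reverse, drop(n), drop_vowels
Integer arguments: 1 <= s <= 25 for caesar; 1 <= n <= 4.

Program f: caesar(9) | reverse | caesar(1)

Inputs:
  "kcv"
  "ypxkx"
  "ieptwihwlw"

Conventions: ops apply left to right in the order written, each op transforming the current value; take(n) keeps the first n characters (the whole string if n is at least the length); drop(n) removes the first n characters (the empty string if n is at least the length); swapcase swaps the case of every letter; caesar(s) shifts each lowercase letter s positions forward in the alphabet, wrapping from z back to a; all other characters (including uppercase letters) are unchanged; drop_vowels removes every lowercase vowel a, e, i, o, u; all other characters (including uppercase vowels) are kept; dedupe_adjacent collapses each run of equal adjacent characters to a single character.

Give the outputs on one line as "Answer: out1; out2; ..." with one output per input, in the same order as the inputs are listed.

Execution, op by op:
  "kcv" -> "tle" -> "elt" -> "fmu"
  "ypxkx" -> "hygtg" -> "gtgyh" -> "huhzi"
  "ieptwihwlw" -> "rnycfrqfuf" -> "fufqrfcynr" -> "gvgrsgdzos"

"fmu"; "huhzi"; "gvgrsgdzos"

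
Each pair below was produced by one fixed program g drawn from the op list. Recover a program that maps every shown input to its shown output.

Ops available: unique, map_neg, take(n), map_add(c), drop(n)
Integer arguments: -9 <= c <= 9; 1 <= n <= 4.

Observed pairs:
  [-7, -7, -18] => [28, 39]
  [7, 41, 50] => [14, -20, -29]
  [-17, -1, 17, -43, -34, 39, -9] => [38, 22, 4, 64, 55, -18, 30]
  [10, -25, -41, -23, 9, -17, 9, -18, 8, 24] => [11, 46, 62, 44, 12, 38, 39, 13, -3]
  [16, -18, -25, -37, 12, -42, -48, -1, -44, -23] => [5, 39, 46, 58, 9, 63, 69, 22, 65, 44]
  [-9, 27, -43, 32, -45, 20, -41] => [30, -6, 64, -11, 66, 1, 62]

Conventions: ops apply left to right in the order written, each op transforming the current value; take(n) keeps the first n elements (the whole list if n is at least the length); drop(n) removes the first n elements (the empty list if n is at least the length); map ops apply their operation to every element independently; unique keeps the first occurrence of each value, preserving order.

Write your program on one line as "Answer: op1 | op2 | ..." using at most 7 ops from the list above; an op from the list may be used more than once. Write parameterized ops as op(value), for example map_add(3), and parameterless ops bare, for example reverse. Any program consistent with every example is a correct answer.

map_add(-6) | map_add(-5) | map_add(-9) | unique | map_add(-1) | map_neg

Check, running the answer program on each example:
  [-7, -7, -18] -> [-13, -13, -24] -> [-18, -18, -29] -> [-27, -27, -38] -> [-27, -38] -> [-28, -39] -> [28, 39]
  [7, 41, 50] -> [1, 35, 44] -> [-4, 30, 39] -> [-13, 21, 30] -> [-13, 21, 30] -> [-14, 20, 29] -> [14, -20, -29]
  [-17, -1, 17, -43, -34, 39, -9] -> [-23, -7, 11, -49, -40, 33, -15] -> [-28, -12, 6, -54, -45, 28, -20] -> [-37, -21, -3, -63, -54, 19, -29] -> [-37, -21, -3, -63, -54, 19, -29] -> [-38, -22, -4, -64, -55, 18, -30] -> [38, 22, 4, 64, 55, -18, 30]
  [10, -25, -41, -23, 9, -17, 9, -18, 8, 24] -> [4, -31, -47, -29, 3, -23, 3, -24, 2, 18] -> [-1, -36, -52, -34, -2, -28, -2, -29, -3, 13] -> [-10, -45, -61, -43, -11, -37, -11, -38, -12, 4] -> [-10, -45, -61, -43, -11, -37, -38, -12, 4] -> [-11, -46, -62, -44, -12, -38, -39, -13, 3] -> [11, 46, 62, 44, 12, 38, 39, 13, -3]
  [16, -18, -25, -37, 12, -42, -48, -1, -44, -23] -> [10, -24, -31, -43, 6, -48, -54, -7, -50, -29] -> [5, -29, -36, -48, 1, -53, -59, -12, -55, -34] -> [-4, -38, -45, -57, -8, -62, -68, -21, -64, -43] -> [-4, -38, -45, -57, -8, -62, -68, -21, -64, -43] -> [-5, -39, -46, -58, -9, -63, -69, -22, -65, -44] -> [5, 39, 46, 58, 9, 63, 69, 22, 65, 44]
  [-9, 27, -43, 32, -45, 20, -41] -> [-15, 21, -49, 26, -51, 14, -47] -> [-20, 16, -54, 21, -56, 9, -52] -> [-29, 7, -63, 12, -65, 0, -61] -> [-29, 7, -63, 12, -65, 0, -61] -> [-30, 6, -64, 11, -66, -1, -62] -> [30, -6, 64, -11, 66, 1, 62]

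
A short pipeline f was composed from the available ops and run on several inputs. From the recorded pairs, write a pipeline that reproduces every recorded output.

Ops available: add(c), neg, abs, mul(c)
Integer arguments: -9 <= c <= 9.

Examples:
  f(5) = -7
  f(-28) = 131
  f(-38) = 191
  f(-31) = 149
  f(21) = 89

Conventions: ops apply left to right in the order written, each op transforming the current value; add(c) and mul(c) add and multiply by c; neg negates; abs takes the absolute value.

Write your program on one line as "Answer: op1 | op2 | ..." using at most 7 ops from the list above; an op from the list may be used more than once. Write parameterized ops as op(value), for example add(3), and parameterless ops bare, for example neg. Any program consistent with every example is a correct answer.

neg | abs | add(-6) | mul(6) | add(3) | add(-4)

Check, running the answer program on each example:
  5 -> -5 -> 5 -> -1 -> -6 -> -3 -> -7
  -28 -> 28 -> 28 -> 22 -> 132 -> 135 -> 131
  -38 -> 38 -> 38 -> 32 -> 192 -> 195 -> 191
  -31 -> 31 -> 31 -> 25 -> 150 -> 153 -> 149
  21 -> -21 -> 21 -> 15 -> 90 -> 93 -> 89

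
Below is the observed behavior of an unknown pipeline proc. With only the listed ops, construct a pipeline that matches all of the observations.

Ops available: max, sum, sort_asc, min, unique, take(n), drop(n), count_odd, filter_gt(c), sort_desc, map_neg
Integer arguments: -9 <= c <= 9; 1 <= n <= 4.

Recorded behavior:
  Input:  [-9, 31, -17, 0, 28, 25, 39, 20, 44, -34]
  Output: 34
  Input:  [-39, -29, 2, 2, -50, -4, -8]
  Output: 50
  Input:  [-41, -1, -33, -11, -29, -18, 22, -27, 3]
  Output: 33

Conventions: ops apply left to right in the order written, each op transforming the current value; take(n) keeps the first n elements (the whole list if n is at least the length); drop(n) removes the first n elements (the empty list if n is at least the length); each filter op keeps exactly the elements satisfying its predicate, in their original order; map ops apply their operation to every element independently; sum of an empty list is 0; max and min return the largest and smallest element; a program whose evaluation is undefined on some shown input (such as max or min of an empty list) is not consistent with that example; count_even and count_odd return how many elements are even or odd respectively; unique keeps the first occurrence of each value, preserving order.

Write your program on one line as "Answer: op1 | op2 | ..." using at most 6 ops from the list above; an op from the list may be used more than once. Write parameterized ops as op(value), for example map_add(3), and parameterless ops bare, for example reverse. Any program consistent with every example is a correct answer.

drop(2) | sort_asc | map_neg | unique | max

Check, running the answer program on each example:
  [-9, 31, -17, 0, 28, 25, 39, 20, 44, -34] -> [-17, 0, 28, 25, 39, 20, 44, -34] -> [-34, -17, 0, 20, 25, 28, 39, 44] -> [34, 17, 0, -20, -25, -28, -39, -44] -> [34, 17, 0, -20, -25, -28, -39, -44] -> 34
  [-39, -29, 2, 2, -50, -4, -8] -> [2, 2, -50, -4, -8] -> [-50, -8, -4, 2, 2] -> [50, 8, 4, -2, -2] -> [50, 8, 4, -2] -> 50
  [-41, -1, -33, -11, -29, -18, 22, -27, 3] -> [-33, -11, -29, -18, 22, -27, 3] -> [-33, -29, -27, -18, -11, 3, 22] -> [33, 29, 27, 18, 11, -3, -22] -> [33, 29, 27, 18, 11, -3, -22] -> 33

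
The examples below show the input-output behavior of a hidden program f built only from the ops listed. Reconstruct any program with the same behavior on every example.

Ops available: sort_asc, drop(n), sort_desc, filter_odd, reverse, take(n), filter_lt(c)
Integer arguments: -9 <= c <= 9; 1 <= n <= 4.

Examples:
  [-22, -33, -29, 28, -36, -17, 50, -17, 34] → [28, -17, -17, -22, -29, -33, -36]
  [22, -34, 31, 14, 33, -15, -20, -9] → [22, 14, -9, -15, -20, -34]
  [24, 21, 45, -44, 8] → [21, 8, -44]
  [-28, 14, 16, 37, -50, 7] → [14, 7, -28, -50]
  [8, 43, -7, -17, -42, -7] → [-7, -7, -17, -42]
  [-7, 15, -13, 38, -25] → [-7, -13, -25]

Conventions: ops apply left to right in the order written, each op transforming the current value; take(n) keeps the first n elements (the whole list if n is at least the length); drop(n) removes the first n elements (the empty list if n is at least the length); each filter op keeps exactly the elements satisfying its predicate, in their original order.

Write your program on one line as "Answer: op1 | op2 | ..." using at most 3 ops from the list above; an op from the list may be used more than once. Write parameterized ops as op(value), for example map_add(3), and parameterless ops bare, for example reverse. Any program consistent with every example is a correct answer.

reverse | sort_desc | drop(2)

Check, running the answer program on each example:
  [-22, -33, -29, 28, -36, -17, 50, -17, 34] -> [34, -17, 50, -17, -36, 28, -29, -33, -22] -> [50, 34, 28, -17, -17, -22, -29, -33, -36] -> [28, -17, -17, -22, -29, -33, -36]
  [22, -34, 31, 14, 33, -15, -20, -9] -> [-9, -20, -15, 33, 14, 31, -34, 22] -> [33, 31, 22, 14, -9, -15, -20, -34] -> [22, 14, -9, -15, -20, -34]
  [24, 21, 45, -44, 8] -> [8, -44, 45, 21, 24] -> [45, 24, 21, 8, -44] -> [21, 8, -44]
  [-28, 14, 16, 37, -50, 7] -> [7, -50, 37, 16, 14, -28] -> [37, 16, 14, 7, -28, -50] -> [14, 7, -28, -50]
  [8, 43, -7, -17, -42, -7] -> [-7, -42, -17, -7, 43, 8] -> [43, 8, -7, -7, -17, -42] -> [-7, -7, -17, -42]
  [-7, 15, -13, 38, -25] -> [-25, 38, -13, 15, -7] -> [38, 15, -7, -13, -25] -> [-7, -13, -25]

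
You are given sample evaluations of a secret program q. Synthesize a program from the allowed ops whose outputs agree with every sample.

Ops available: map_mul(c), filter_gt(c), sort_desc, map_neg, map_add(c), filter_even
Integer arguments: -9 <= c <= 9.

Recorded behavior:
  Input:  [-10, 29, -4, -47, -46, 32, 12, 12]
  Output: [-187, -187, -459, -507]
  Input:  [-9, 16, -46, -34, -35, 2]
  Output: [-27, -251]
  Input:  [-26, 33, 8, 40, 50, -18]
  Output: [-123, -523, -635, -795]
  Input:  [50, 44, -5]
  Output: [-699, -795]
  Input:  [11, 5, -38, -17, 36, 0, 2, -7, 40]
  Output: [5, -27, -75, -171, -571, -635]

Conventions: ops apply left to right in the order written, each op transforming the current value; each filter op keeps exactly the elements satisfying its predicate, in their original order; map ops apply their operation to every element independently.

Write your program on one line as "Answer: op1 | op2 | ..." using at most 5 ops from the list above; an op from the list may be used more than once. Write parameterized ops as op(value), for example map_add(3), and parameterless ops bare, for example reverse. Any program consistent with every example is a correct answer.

map_mul(4) | filter_gt(-9) | map_mul(-4) | sort_desc | map_add(5)

Check, running the answer program on each example:
  [-10, 29, -4, -47, -46, 32, 12, 12] -> [-40, 116, -16, -188, -184, 128, 48, 48] -> [116, 128, 48, 48] -> [-464, -512, -192, -192] -> [-192, -192, -464, -512] -> [-187, -187, -459, -507]
  [-9, 16, -46, -34, -35, 2] -> [-36, 64, -184, -136, -140, 8] -> [64, 8] -> [-256, -32] -> [-32, -256] -> [-27, -251]
  [-26, 33, 8, 40, 50, -18] -> [-104, 132, 32, 160, 200, -72] -> [132, 32, 160, 200] -> [-528, -128, -640, -800] -> [-128, -528, -640, -800] -> [-123, -523, -635, -795]
  [50, 44, -5] -> [200, 176, -20] -> [200, 176] -> [-800, -704] -> [-704, -800] -> [-699, -795]
  [11, 5, -38, -17, 36, 0, 2, -7, 40] -> [44, 20, -152, -68, 144, 0, 8, -28, 160] -> [44, 20, 144, 0, 8, 160] -> [-176, -80, -576, 0, -32, -640] -> [0, -32, -80, -176, -576, -640] -> [5, -27, -75, -171, -571, -635]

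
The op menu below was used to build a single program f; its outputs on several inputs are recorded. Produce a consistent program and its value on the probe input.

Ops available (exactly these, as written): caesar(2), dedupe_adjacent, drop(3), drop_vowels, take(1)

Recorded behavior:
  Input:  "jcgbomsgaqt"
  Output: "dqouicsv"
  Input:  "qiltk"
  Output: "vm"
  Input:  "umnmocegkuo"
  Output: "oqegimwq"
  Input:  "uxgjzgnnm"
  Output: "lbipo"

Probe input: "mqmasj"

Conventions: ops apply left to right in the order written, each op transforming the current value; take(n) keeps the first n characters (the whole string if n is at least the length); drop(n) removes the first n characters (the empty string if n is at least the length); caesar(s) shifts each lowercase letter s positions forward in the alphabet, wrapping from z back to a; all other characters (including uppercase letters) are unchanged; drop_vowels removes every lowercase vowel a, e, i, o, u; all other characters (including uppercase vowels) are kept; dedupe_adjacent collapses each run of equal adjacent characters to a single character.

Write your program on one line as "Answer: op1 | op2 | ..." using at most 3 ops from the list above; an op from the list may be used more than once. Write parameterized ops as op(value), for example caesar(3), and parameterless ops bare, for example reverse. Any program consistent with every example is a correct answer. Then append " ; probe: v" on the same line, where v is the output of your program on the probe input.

dedupe_adjacent | caesar(2) | drop(3) ; probe: "cul"

Check, running the answer program on each example:
  "jcgbomsgaqt" -> "jcgbomsgaqt" -> "leidqouicsv" -> "dqouicsv"
  "qiltk" -> "qiltk" -> "sknvm" -> "vm"
  "umnmocegkuo" -> "umnmocegkuo" -> "wopoqegimwq" -> "oqegimwq"
  "uxgjzgnnm" -> "uxgjzgnm" -> "wzilbipo" -> "lbipo"
  probe: "mqmasj" -> "mqmasj" -> "osocul" -> "cul"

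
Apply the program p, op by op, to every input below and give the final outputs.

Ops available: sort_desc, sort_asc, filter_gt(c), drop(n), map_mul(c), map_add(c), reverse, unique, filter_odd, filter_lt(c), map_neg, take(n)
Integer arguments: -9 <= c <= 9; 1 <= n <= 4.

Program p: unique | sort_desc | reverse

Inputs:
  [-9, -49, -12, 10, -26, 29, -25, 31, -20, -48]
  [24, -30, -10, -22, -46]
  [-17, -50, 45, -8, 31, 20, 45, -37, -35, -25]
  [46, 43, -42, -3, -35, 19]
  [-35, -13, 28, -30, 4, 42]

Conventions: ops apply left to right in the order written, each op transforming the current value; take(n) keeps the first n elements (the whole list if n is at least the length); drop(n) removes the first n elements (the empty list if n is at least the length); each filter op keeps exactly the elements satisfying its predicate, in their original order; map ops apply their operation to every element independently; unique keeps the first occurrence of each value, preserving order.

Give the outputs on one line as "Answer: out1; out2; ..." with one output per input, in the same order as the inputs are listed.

[-49, -48, -26, -25, -20, -12, -9, 10, 29, 31]; [-46, -30, -22, -10, 24]; [-50, -37, -35, -25, -17, -8, 20, 31, 45]; [-42, -35, -3, 19, 43, 46]; [-35, -30, -13, 4, 28, 42]

Execution, op by op:
  [-9, -49, -12, 10, -26, 29, -25, 31, -20, -48] -> [-9, -49, -12, 10, -26, 29, -25, 31, -20, -48] -> [31, 29, 10, -9, -12, -20, -25, -26, -48, -49] -> [-49, -48, -26, -25, -20, -12, -9, 10, 29, 31]
  [24, -30, -10, -22, -46] -> [24, -30, -10, -22, -46] -> [24, -10, -22, -30, -46] -> [-46, -30, -22, -10, 24]
  [-17, -50, 45, -8, 31, 20, 45, -37, -35, -25] -> [-17, -50, 45, -8, 31, 20, -37, -35, -25] -> [45, 31, 20, -8, -17, -25, -35, -37, -50] -> [-50, -37, -35, -25, -17, -8, 20, 31, 45]
  [46, 43, -42, -3, -35, 19] -> [46, 43, -42, -3, -35, 19] -> [46, 43, 19, -3, -35, -42] -> [-42, -35, -3, 19, 43, 46]
  [-35, -13, 28, -30, 4, 42] -> [-35, -13, 28, -30, 4, 42] -> [42, 28, 4, -13, -30, -35] -> [-35, -30, -13, 4, 28, 42]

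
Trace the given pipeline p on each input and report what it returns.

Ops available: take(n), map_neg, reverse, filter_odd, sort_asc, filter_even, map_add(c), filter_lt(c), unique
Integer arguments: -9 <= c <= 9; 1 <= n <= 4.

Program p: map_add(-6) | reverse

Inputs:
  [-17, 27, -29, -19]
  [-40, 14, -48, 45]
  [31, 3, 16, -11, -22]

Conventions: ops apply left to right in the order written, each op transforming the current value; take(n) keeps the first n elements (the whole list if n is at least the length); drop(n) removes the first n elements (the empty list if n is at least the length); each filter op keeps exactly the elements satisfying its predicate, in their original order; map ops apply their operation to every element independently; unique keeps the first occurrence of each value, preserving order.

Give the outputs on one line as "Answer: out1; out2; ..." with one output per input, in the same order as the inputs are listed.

[-25, -35, 21, -23]; [39, -54, 8, -46]; [-28, -17, 10, -3, 25]

Execution, op by op:
  [-17, 27, -29, -19] -> [-23, 21, -35, -25] -> [-25, -35, 21, -23]
  [-40, 14, -48, 45] -> [-46, 8, -54, 39] -> [39, -54, 8, -46]
  [31, 3, 16, -11, -22] -> [25, -3, 10, -17, -28] -> [-28, -17, 10, -3, 25]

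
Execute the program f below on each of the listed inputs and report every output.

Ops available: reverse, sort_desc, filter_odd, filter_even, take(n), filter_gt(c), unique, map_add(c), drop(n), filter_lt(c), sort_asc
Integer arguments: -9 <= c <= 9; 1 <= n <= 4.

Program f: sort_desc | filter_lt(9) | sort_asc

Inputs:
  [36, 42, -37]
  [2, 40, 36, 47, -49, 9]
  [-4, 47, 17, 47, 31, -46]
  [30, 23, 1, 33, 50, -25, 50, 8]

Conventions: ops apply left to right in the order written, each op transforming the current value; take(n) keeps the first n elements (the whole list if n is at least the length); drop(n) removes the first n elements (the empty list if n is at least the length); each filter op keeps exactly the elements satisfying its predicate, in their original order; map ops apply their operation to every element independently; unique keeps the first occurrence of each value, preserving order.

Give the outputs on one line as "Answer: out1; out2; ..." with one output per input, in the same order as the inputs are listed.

[-37]; [-49, 2]; [-46, -4]; [-25, 1, 8]

Execution, op by op:
  [36, 42, -37] -> [42, 36, -37] -> [-37] -> [-37]
  [2, 40, 36, 47, -49, 9] -> [47, 40, 36, 9, 2, -49] -> [2, -49] -> [-49, 2]
  [-4, 47, 17, 47, 31, -46] -> [47, 47, 31, 17, -4, -46] -> [-4, -46] -> [-46, -4]
  [30, 23, 1, 33, 50, -25, 50, 8] -> [50, 50, 33, 30, 23, 8, 1, -25] -> [8, 1, -25] -> [-25, 1, 8]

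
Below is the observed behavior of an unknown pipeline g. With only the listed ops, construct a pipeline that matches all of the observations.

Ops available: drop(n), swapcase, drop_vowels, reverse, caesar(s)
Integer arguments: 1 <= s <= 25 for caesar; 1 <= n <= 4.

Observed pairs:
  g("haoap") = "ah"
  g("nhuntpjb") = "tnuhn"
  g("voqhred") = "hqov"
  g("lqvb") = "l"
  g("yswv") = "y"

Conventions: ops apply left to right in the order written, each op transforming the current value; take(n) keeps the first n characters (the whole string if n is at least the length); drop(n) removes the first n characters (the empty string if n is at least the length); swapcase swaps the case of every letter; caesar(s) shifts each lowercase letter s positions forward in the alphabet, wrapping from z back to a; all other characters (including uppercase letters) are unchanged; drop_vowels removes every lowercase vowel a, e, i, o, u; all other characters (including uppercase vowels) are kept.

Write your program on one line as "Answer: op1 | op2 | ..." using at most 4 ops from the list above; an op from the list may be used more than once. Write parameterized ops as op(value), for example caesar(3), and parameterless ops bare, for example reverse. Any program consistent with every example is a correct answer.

reverse | swapcase | drop(3) | swapcase

Check, running the answer program on each example:
  "haoap" -> "paoah" -> "PAOAH" -> "AH" -> "ah"
  "nhuntpjb" -> "bjptnuhn" -> "BJPTNUHN" -> "TNUHN" -> "tnuhn"
  "voqhred" -> "derhqov" -> "DERHQOV" -> "HQOV" -> "hqov"
  "lqvb" -> "bvql" -> "BVQL" -> "L" -> "l"
  "yswv" -> "vwsy" -> "VWSY" -> "Y" -> "y"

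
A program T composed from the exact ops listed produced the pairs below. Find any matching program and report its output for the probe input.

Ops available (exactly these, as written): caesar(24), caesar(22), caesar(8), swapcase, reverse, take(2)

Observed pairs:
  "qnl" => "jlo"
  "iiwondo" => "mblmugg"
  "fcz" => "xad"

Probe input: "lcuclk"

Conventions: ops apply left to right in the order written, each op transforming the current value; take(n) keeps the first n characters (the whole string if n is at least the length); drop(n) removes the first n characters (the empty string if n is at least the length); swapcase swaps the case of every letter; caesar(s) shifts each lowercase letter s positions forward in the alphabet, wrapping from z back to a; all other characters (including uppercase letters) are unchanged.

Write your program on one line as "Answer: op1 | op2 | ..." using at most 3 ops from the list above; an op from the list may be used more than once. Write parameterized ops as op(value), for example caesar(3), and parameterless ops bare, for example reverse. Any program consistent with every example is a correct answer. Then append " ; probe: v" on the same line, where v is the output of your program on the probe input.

reverse | caesar(24) ; probe: "ijasaj"

Check, running the answer program on each example:
  "qnl" -> "lnq" -> "jlo"
  "iiwondo" -> "odnowii" -> "mblmugg"
  "fcz" -> "zcf" -> "xad"
  probe: "lcuclk" -> "klcucl" -> "ijasaj"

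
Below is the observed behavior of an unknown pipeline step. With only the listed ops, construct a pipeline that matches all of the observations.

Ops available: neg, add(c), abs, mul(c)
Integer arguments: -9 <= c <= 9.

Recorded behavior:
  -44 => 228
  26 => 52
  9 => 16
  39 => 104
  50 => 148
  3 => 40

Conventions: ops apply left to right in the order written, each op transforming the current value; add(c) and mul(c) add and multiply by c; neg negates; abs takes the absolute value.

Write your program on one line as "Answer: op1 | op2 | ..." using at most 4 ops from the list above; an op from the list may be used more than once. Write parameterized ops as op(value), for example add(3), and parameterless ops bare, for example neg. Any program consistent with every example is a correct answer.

add(-9) | add(-4) | mul(-4) | abs

Check, running the answer program on each example:
  -44 -> -53 -> -57 -> 228 -> 228
  26 -> 17 -> 13 -> -52 -> 52
  9 -> 0 -> -4 -> 16 -> 16
  39 -> 30 -> 26 -> -104 -> 104
  50 -> 41 -> 37 -> -148 -> 148
  3 -> -6 -> -10 -> 40 -> 40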